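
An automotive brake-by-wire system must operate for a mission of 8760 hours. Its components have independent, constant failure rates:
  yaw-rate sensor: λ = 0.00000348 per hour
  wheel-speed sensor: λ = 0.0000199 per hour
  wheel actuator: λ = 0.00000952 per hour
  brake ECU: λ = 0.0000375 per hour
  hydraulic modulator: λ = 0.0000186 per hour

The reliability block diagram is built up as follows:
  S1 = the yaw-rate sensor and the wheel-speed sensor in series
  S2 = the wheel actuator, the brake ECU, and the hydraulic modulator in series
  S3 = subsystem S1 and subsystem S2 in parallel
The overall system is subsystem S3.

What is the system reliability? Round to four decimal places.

R(yaw-rate sensor) = exp(−0.00000348 × 8760) = 0.969975
R(wheel-speed sensor) = exp(−0.0000199 × 8760) = 0.840025
R(wheel actuator) = exp(−0.00000952 × 8760) = 0.919987
R(brake ECU) = exp(−0.0000375 × 8760) = 0.720003
R(hydraulic modulator) = exp(−0.0000186 × 8760) = 0.849646
Series (yaw-rate sensor and wheel-speed sensor): 0.969975 × 0.840025 = 0.814803
Series (wheel actuator, brake ECU, and hydraulic modulator): 0.919987 × 0.720003 × 0.849646 = 0.562800
Parallel ([0.814803] and [0.562800]): 1 − (1 − 0.814803)(1 − 0.562800) = 0.9190

0.9190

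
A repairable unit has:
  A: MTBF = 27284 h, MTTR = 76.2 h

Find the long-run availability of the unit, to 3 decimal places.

0.997

A(A) = MTBF/(MTBF+MTTR) = 27284/(27284+76.2) = 0.997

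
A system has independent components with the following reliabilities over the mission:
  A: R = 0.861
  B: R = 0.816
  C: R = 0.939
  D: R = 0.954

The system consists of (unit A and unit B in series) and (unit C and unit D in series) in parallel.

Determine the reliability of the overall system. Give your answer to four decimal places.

Series (A and B): 0.861000 × 0.816000 = 0.702576
Series (C and D): 0.939000 × 0.954000 = 0.895806
Parallel ([0.702576] and [0.895806]): 1 − (1 − 0.702576)(1 − 0.895806) = 0.9690

0.9690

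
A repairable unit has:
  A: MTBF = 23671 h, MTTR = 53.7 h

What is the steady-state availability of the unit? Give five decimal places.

A(A) = MTBF/(MTBF+MTTR) = 23671/(23671+53.7) = 0.99774

0.99774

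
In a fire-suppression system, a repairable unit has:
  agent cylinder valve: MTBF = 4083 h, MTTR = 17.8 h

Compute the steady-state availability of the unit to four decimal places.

A(agent cylinder valve) = MTBF/(MTBF+MTTR) = 4083/(4083+17.8) = 0.9957

0.9957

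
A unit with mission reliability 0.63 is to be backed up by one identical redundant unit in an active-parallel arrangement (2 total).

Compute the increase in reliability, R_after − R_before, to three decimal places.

0.233

R_before = 0.63
R_after = 1 − (1 − 0.63)^2 = 0.863
ΔR = 0.863 − 0.63 = 0.233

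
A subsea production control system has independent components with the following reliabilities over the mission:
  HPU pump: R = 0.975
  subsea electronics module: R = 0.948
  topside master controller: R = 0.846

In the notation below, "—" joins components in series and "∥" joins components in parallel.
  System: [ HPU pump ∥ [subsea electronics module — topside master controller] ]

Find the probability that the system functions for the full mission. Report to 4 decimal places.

Series (subsea electronics module and topside master controller): 0.948000 × 0.846000 = 0.802008
Parallel (HPU pump and [0.802008]): 1 − (1 − 0.975000)(1 − 0.802008) = 0.9951

0.9951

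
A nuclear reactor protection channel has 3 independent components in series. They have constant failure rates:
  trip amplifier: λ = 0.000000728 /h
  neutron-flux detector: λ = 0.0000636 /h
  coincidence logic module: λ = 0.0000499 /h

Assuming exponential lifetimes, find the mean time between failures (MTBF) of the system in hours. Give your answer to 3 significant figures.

Series of exponential components: λ_sys = Σ λ_i
λ_sys = 0.000000728 + 0.0000636 + 0.0000499 = 1.1423e-04 /h
MTBF = 1 / λ_sys = 8750 h

8750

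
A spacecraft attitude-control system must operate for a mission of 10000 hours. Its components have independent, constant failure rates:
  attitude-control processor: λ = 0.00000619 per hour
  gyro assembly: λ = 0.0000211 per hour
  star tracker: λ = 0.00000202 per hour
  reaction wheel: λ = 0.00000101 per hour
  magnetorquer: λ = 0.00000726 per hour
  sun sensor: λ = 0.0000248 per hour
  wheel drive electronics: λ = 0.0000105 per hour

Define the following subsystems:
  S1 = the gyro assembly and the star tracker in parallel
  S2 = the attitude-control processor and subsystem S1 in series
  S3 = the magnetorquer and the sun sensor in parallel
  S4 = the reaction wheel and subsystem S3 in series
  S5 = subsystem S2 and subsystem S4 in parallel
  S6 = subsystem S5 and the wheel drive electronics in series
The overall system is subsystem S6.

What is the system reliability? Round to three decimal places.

0.899

R(attitude-control processor) = exp(−0.00000619 × 10000) = 0.93998
R(gyro assembly) = exp(−0.0000211 × 10000) = 0.80977
R(star tracker) = exp(−0.00000202 × 10000) = 0.98000
R(reaction wheel) = exp(−0.00000101 × 10000) = 0.98995
R(magnetorquer) = exp(−0.00000726 × 10000) = 0.92997
R(sun sensor) = exp(−0.0000248 × 10000) = 0.78036
R(wheel drive electronics) = exp(−0.0000105 × 10000) = 0.90032
Parallel (gyro assembly and star tracker): 1 − (1 − 0.80977)(1 − 0.98000) = 0.99620
Series (attitude-control processor and [0.99620]): 0.93998 × 0.99620 = 0.93641
Parallel (magnetorquer and sun sensor): 1 − (1 − 0.92997)(1 − 0.78036) = 0.98462
Series (reaction wheel and [0.98462]): 0.98995 × 0.98462 = 0.97472
Parallel ([0.93641] and [0.97472]): 1 − (1 − 0.93641)(1 − 0.97472) = 0.99839
Series ([0.99839] and wheel drive electronics): 0.99839 × 0.90032 = 0.899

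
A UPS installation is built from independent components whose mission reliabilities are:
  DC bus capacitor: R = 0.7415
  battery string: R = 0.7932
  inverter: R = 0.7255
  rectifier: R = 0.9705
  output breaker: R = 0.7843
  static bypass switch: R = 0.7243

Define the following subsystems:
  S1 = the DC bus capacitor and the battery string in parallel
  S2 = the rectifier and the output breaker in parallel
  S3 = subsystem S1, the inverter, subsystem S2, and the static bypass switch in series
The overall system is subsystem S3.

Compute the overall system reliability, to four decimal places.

Parallel (DC bus capacitor and battery string): 1 − (1 − 0.741500)(1 − 0.793200) = 0.946542
Parallel (rectifier and output breaker): 1 − (1 − 0.970500)(1 − 0.784300) = 0.993637
Series ([0.946542], inverter, [0.993637], and static bypass switch): 0.946542 × 0.725500 × 0.993637 × 0.724300 = 0.4942

0.4942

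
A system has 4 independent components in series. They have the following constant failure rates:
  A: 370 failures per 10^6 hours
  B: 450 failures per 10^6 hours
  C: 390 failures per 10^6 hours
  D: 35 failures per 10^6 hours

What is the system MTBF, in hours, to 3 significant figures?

803

Series of exponential components: λ_sys = Σ λ_i
λ_sys = 0.00037 + 0.00045 + 0.00039 + 0.000035 = 1.2450e-03 /h
MTBF = 1 / λ_sys = 803 h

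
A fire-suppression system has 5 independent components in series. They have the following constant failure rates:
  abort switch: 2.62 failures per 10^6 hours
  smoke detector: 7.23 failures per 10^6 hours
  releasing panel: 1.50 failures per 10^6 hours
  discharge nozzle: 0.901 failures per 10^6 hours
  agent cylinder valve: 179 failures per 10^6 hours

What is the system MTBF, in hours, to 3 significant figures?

5230

Series of exponential components: λ_sys = Σ λ_i
λ_sys = 0.00000262 + 0.00000723 + 0.00000150 + 0.000000901 + 0.000179 = 1.9125e-04 /h
MTBF = 1 / λ_sys = 5230 h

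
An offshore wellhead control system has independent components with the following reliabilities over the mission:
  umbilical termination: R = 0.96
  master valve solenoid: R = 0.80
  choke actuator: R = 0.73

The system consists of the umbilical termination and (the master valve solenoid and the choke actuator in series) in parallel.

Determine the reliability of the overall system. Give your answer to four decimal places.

Series (master valve solenoid and choke actuator): 0.800000 × 0.730000 = 0.584000
Parallel (umbilical termination and [0.584000]): 1 − (1 − 0.960000)(1 − 0.584000) = 0.9834

0.9834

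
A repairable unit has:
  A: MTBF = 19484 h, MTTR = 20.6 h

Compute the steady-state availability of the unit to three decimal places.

A(A) = MTBF/(MTBF+MTTR) = 19484/(19484+20.6) = 0.999

0.999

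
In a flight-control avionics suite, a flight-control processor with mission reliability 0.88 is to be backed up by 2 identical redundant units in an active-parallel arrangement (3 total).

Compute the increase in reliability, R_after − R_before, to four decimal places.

R_before = 0.88
R_after = 1 − (1 − 0.88)^3 = 0.9983
ΔR = 0.9983 − 0.88 = 0.1183

0.1183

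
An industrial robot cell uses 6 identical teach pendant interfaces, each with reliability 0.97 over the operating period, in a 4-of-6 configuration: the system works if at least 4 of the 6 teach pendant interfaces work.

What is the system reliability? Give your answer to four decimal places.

0.9995

R = Σ_{i=4}^{6} C(6,i) p^i (1−p)^{6−i} with p = 0.97
C(6,4)·0.97^4·0.03^2 = 0.011951
C(6,5)·0.97^5·0.03^1 = 0.154572
C(6,6)·0.97^6·0.03^0 = 0.832972
Sum = 0.9995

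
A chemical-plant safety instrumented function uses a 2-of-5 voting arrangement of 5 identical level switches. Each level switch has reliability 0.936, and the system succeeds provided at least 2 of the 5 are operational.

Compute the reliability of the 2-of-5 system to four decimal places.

0.9999

R = Σ_{i=2}^{5} C(5,i) p^i (1−p)^{5−i} with p = 0.936
C(5,2)·0.936^2·0.064^3 = 0.002297
C(5,3)·0.936^3·0.064^2 = 0.033588
C(5,4)·0.936^4·0.064^1 = 0.245614
C(5,5)·0.936^5·0.064^0 = 0.718421
Sum = 0.9999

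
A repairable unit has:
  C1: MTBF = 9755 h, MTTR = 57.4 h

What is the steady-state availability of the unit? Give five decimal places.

A(C1) = MTBF/(MTBF+MTTR) = 9755/(9755+57.4) = 0.99415

0.99415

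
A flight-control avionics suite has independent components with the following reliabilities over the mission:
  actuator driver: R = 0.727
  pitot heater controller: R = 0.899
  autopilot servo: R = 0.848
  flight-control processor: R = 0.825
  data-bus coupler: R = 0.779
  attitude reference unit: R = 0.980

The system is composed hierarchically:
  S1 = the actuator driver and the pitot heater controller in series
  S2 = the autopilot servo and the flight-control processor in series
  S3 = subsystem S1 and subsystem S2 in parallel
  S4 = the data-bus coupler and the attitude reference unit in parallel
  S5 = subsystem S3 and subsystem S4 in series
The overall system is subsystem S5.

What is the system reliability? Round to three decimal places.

0.892

Series (actuator driver and pitot heater controller): 0.72700 × 0.89900 = 0.65357
Series (autopilot servo and flight-control processor): 0.84800 × 0.82500 = 0.69960
Parallel ([0.65357] and [0.69960]): 1 − (1 − 0.65357)(1 − 0.69960) = 0.89593
Parallel (data-bus coupler and attitude reference unit): 1 − (1 − 0.77900)(1 − 0.98000) = 0.99558
Series ([0.89593] and [0.99558]): 0.89593 × 0.99558 = 0.892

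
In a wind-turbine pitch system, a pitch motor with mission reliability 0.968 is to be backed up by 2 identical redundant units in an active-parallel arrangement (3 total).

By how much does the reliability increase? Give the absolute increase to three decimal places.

0.032

R_before = 0.968
R_after = 1 − (1 − 0.968)^3 = 1.000
ΔR = 1.000 − 0.968 = 0.032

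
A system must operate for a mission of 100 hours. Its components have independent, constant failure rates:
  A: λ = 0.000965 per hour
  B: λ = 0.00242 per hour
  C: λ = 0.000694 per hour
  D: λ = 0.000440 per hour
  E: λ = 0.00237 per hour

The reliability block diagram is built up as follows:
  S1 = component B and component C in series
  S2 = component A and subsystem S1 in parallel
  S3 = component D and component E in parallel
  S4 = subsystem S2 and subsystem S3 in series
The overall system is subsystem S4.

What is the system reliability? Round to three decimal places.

0.967

R(A) = exp(−0.000965 × 100) = 0.90801
R(B) = exp(−0.00242 × 100) = 0.78506
R(C) = exp(−0.000694 × 100) = 0.93295
R(D) = exp(−0.000440 × 100) = 0.95695
R(E) = exp(−0.00237 × 100) = 0.78899
Series (B and C): 0.78506 × 0.93295 = 0.73242
Parallel (A and [0.73242]): 1 − (1 − 0.90801)(1 − 0.73242) = 0.97539
Parallel (D and E): 1 − (1 − 0.95695)(1 − 0.78899) = 0.99092
Series ([0.97539] and [0.99092]): 0.97539 × 0.99092 = 0.967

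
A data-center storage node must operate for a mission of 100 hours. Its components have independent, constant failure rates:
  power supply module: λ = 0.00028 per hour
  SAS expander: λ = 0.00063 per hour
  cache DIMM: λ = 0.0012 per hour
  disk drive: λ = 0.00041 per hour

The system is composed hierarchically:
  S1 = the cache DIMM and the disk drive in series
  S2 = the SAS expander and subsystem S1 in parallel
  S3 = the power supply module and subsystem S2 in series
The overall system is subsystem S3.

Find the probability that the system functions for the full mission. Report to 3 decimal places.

R(power supply module) = exp(−0.00028 × 100) = 0.97239
R(SAS expander) = exp(−0.00063 × 100) = 0.93894
R(cache DIMM) = exp(−0.0012 × 100) = 0.88692
R(disk drive) = exp(−0.00041 × 100) = 0.95983
Series (cache DIMM and disk drive): 0.88692 × 0.95983 = 0.85129
Parallel (SAS expander and [0.85129]): 1 − (1 − 0.93894)(1 − 0.85129) = 0.99092
Series (power supply module and [0.99092]): 0.97239 × 0.99092 = 0.964

0.964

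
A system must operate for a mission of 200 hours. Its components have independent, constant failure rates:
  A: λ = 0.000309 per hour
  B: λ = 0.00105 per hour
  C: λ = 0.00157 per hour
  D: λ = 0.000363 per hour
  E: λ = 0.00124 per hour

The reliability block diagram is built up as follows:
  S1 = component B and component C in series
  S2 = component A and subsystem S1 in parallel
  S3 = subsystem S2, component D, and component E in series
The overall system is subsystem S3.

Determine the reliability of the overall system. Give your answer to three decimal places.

0.708

R(A) = exp(−0.000309 × 200) = 0.94007
R(B) = exp(−0.00105 × 200) = 0.81058
R(C) = exp(−0.00157 × 200) = 0.73052
R(D) = exp(−0.000363 × 200) = 0.92997
R(E) = exp(−0.00124 × 200) = 0.78036
Series (B and C): 0.81058 × 0.73052 = 0.59214
Parallel (A and [0.59214]): 1 − (1 − 0.94007)(1 − 0.59214) = 0.97556
Series ([0.97556], D, and E): 0.97556 × 0.92997 × 0.78036 = 0.708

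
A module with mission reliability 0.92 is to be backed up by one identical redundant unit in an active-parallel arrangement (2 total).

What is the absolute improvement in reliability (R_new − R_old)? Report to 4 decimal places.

0.0736

R_before = 0.92
R_after = 1 − (1 − 0.92)^2 = 0.9936
ΔR = 0.9936 − 0.92 = 0.0736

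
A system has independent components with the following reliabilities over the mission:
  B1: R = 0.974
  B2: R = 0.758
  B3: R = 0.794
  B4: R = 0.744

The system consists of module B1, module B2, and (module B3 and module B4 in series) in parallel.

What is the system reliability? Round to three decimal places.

Series (B3 and B4): 0.79400 × 0.74400 = 0.59074
Parallel (B1, B2, and [0.59074]): 1 − (1 − 0.97400)(1 − 0.75800)(1 − 0.59074) = 0.997

0.997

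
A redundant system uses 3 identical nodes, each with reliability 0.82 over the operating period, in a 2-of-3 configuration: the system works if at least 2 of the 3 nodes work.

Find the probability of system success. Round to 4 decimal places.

0.9145

R = Σ_{i=2}^{3} C(3,i) p^i (1−p)^{3−i} with p = 0.82
C(3,2)·0.82^2·0.18^1 = 0.363096
C(3,3)·0.82^3·0.18^0 = 0.551368
Sum = 0.9145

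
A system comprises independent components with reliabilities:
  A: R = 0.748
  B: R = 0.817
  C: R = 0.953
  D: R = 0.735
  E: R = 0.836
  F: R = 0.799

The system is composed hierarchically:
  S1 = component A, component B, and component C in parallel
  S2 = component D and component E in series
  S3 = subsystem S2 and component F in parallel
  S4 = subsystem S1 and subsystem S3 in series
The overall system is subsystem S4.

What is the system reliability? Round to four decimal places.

0.9205

Parallel (A, B, and C): 1 − (1 − 0.748000)(1 − 0.817000)(1 − 0.953000) = 0.997833
Series (D and E): 0.735000 × 0.836000 = 0.614460
Parallel ([0.614460] and F): 1 − (1 − 0.614460)(1 − 0.799000) = 0.922506
Series ([0.997833] and [0.922506]): 0.997833 × 0.922506 = 0.9205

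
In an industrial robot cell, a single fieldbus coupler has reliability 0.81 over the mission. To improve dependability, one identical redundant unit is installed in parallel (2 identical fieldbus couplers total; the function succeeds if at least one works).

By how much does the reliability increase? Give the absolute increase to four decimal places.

0.1539

R_before = 0.81
R_after = 1 − (1 − 0.81)^2 = 0.9639
ΔR = 0.9639 − 0.81 = 0.1539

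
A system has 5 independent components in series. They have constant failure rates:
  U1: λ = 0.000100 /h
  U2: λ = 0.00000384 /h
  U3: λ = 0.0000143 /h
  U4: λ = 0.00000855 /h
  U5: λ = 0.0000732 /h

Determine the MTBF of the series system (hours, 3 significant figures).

5000

Series of exponential components: λ_sys = Σ λ_i
λ_sys = 0.000100 + 0.00000384 + 0.0000143 + 0.00000855 + 0.0000732 = 1.9989e-04 /h
MTBF = 1 / λ_sys = 5000 h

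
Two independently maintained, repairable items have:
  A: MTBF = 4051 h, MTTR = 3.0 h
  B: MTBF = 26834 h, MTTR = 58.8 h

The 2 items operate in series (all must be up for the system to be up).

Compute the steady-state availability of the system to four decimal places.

A(A) = MTBF/(MTBF+MTTR) = 4051/(4051+3.0) = 0.999260
A(B) = MTBF/(MTBF+MTTR) = 26834/(26834+58.8) = 0.997814
Series availability: 0.999260 × 0.997814 = 0.9971

0.9971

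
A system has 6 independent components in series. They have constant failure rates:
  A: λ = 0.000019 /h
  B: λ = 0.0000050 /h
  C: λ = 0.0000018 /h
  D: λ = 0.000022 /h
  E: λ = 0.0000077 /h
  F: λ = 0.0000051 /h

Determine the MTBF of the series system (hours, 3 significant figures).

Series of exponential components: λ_sys = Σ λ_i
λ_sys = 0.000019 + 0.0000050 + 0.0000018 + 0.000022 + 0.0000077 + 0.0000051 = 6.0600e-05 /h
MTBF = 1 / λ_sys = 16500 h

16500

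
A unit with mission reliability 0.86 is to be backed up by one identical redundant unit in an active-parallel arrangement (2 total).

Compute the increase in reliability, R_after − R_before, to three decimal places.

0.120

R_before = 0.86
R_after = 1 − (1 − 0.86)^2 = 0.980
ΔR = 0.980 − 0.86 = 0.120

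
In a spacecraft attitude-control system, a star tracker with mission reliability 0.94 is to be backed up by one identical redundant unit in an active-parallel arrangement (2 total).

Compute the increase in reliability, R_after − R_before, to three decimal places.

0.056

R_before = 0.94
R_after = 1 − (1 − 0.94)^2 = 0.996
ΔR = 0.996 − 0.94 = 0.056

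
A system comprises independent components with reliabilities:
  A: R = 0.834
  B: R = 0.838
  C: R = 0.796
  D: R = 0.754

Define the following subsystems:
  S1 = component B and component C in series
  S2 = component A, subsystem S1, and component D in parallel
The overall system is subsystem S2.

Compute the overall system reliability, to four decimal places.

0.9864

Series (B and C): 0.838000 × 0.796000 = 0.667048
Parallel (A, [0.667048], and D): 1 − (1 − 0.834000)(1 − 0.667048)(1 − 0.754000) = 0.9864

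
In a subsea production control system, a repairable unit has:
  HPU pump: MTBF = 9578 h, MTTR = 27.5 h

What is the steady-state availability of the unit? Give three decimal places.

0.997

A(HPU pump) = MTBF/(MTBF+MTTR) = 9578/(9578+27.5) = 0.997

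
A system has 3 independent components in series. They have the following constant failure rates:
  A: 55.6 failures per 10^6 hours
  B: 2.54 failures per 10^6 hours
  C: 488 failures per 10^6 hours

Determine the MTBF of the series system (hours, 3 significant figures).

Series of exponential components: λ_sys = Σ λ_i
λ_sys = 0.0000556 + 0.00000254 + 0.000488 = 5.4614e-04 /h
MTBF = 1 / λ_sys = 1830 h

1830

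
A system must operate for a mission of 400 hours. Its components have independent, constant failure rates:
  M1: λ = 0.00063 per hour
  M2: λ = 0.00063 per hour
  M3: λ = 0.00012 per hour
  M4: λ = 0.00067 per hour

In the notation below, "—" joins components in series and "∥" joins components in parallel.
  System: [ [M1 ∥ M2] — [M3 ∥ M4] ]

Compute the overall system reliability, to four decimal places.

R(M1) = exp(−0.00063 × 400) = 0.777245
R(M2) = exp(−0.00063 × 400) = 0.777245
R(M3) = exp(−0.00012 × 400) = 0.953134
R(M4) = exp(−0.00067 × 400) = 0.764908
Parallel (M1 and M2): 1 − (1 − 0.777245)(1 − 0.777245) = 0.950380
Parallel (M3 and M4): 1 − (1 − 0.953134)(1 − 0.764908) = 0.988982
Series ([0.950380] and [0.988982]): 0.950380 × 0.988982 = 0.9399

0.9399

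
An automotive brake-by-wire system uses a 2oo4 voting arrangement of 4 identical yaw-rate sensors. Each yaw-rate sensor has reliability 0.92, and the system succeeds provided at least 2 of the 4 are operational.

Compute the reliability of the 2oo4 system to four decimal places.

0.9981

R = Σ_{i=2}^{4} C(4,i) p^i (1−p)^{4−i} with p = 0.92
C(4,2)·0.92^2·0.08^2 = 0.032502
C(4,3)·0.92^3·0.08^1 = 0.249180
C(4,4)·0.92^4·0.08^0 = 0.716393
Sum = 0.9981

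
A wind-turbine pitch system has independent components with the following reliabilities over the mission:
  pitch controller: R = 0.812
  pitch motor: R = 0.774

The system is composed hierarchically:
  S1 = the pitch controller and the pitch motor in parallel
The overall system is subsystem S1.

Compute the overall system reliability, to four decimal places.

Parallel (pitch controller and pitch motor): 1 − (1 − 0.812000)(1 − 0.774000) = 0.9575

0.9575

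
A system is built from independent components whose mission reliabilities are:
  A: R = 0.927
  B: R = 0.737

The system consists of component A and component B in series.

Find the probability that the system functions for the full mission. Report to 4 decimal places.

Series (A and B): 0.927000 × 0.737000 = 0.6832

0.6832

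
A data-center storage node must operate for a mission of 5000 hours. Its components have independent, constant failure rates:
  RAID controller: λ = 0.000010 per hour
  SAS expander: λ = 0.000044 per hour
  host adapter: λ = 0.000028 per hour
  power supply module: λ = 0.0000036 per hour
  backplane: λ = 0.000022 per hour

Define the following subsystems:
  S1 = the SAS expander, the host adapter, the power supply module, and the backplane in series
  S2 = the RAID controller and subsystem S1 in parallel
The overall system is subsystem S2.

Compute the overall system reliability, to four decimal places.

0.9812

R(RAID controller) = exp(−0.000010 × 5000) = 0.951229
R(SAS expander) = exp(−0.000044 × 5000) = 0.802519
R(host adapter) = exp(−0.000028 × 5000) = 0.869358
R(power supply module) = exp(−0.0000036 × 5000) = 0.982161
R(backplane) = exp(−0.000022 × 5000) = 0.895834
Series (SAS expander, host adapter, power supply module, and backplane): 0.802519 × 0.869358 × 0.982161 × 0.895834 = 0.613853
Parallel (RAID controller and [0.613853]): 1 − (1 − 0.951229)(1 − 0.613853) = 0.9812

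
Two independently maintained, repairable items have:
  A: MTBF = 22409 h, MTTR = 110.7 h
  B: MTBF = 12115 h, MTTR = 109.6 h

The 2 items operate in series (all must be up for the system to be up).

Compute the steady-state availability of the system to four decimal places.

0.9862

A(A) = MTBF/(MTBF+MTTR) = 22409/(22409+110.7) = 0.995084
A(B) = MTBF/(MTBF+MTTR) = 12115/(12115+109.6) = 0.991034
Series availability: 0.995084 × 0.991034 = 0.9862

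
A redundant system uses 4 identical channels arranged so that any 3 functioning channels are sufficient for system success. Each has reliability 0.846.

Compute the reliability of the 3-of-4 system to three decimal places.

R = Σ_{i=3}^{4} C(4,i) p^i (1−p)^{4−i} with p = 0.846
C(4,3)·0.846^3·0.154^1 = 0.37299
C(4,4)·0.846^4·0.154^0 = 0.51225
Sum = 0.885

0.885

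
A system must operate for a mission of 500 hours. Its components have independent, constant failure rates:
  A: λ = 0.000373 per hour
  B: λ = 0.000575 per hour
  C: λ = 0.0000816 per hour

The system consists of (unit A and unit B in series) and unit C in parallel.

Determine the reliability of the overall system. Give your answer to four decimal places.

0.9849

R(A) = exp(−0.000373 × 500) = 0.829859
R(B) = exp(−0.000575 × 500) = 0.750137
R(C) = exp(−0.0000816 × 500) = 0.960021
Series (A and B): 0.829859 × 0.750137 = 0.622508
Parallel ([0.622508] and C): 1 − (1 − 0.622508)(1 − 0.960021) = 0.9849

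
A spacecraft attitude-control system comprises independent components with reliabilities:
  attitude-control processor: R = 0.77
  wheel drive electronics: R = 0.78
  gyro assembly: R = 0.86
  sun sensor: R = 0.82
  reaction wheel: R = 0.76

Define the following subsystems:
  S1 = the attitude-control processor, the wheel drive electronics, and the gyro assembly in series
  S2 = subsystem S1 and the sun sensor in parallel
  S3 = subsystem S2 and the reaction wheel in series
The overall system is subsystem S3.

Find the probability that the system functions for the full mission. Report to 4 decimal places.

Series (attitude-control processor, wheel drive electronics, and gyro assembly): 0.770000 × 0.780000 × 0.860000 = 0.516516
Parallel ([0.516516] and sun sensor): 1 − (1 − 0.516516)(1 − 0.820000) = 0.912973
Series ([0.912973] and reaction wheel): 0.912973 × 0.760000 = 0.6939

0.6939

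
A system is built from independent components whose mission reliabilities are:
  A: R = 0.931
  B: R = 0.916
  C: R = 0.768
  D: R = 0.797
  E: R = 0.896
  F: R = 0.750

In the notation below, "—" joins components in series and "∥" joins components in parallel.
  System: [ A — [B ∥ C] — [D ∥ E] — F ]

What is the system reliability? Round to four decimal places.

0.6702

Parallel (B and C): 1 − (1 − 0.916000)(1 − 0.768000) = 0.980512
Parallel (D and E): 1 − (1 − 0.797000)(1 − 0.896000) = 0.978888
Series (A, [0.980512], [0.978888], and F): 0.931000 × 0.980512 × 0.978888 × 0.750000 = 0.6702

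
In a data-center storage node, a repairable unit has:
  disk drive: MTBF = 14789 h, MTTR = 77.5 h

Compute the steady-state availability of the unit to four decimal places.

A(disk drive) = MTBF/(MTBF+MTTR) = 14789/(14789+77.5) = 0.9948

0.9948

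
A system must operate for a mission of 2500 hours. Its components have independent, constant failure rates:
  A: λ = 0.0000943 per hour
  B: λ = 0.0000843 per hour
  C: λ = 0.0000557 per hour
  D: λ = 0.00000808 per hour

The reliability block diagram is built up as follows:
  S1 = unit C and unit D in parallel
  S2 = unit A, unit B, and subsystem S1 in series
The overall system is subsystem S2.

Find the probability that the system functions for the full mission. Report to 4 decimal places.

0.6382

R(A) = exp(−0.0000943 × 2500) = 0.789978
R(B) = exp(−0.0000843 × 2500) = 0.809977
R(C) = exp(−0.0000557 × 2500) = 0.870010
R(D) = exp(−0.00000808 × 2500) = 0.980003
Parallel (C and D): 1 − (1 − 0.870010)(1 − 0.980003) = 0.997401
Series (A, B, and [0.997401]): 0.789978 × 0.809977 × 0.997401 = 0.6382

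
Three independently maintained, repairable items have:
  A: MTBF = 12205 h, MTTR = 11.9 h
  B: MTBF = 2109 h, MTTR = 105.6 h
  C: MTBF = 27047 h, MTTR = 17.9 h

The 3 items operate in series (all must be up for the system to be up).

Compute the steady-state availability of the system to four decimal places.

A(A) = MTBF/(MTBF+MTTR) = 12205/(12205+11.9) = 0.999026
A(B) = MTBF/(MTBF+MTTR) = 2109/(2109+105.6) = 0.952316
A(C) = MTBF/(MTBF+MTTR) = 27047/(27047+17.9) = 0.999339
Series availability: 0.999026 × 0.952316 × 0.999339 = 0.9508

0.9508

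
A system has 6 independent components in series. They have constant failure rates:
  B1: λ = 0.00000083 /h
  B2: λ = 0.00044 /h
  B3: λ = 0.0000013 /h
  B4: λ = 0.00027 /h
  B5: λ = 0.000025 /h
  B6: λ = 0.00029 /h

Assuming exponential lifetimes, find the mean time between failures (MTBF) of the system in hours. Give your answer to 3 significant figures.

Series of exponential components: λ_sys = Σ λ_i
λ_sys = 0.00000083 + 0.00044 + 0.0000013 + 0.00027 + 0.000025 + 0.00029 = 1.0271e-03 /h
MTBF = 1 / λ_sys = 974 h

974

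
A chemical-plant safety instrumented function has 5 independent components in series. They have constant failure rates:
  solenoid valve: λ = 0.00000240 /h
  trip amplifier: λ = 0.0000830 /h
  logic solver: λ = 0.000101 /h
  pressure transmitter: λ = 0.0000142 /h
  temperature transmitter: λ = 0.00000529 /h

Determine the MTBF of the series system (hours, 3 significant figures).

4860

Series of exponential components: λ_sys = Σ λ_i
λ_sys = 0.00000240 + 0.0000830 + 0.000101 + 0.0000142 + 0.00000529 = 2.0589e-04 /h
MTBF = 1 / λ_sys = 4860 h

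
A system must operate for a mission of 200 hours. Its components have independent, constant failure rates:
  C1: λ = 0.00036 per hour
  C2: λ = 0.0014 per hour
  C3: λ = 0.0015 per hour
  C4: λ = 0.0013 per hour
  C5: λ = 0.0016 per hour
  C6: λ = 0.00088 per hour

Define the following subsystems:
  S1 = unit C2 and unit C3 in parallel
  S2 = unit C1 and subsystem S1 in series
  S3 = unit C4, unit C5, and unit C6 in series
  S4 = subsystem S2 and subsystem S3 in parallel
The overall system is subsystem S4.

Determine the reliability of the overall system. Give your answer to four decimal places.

R(C1) = exp(−0.00036 × 200) = 0.930531
R(C2) = exp(−0.0014 × 200) = 0.755784
R(C3) = exp(−0.0015 × 200) = 0.740818
R(C4) = exp(−0.0013 × 200) = 0.771052
R(C5) = exp(−0.0016 × 200) = 0.726149
R(C6) = exp(−0.00088 × 200) = 0.838618
Parallel (C2 and C3): 1 − (1 − 0.755784)(1 − 0.740818) = 0.936704
Series (C1 and [0.936704]): 0.930531 × 0.936704 = 0.871632
Series (C4, C5, and C6): 0.771052 × 0.726149 × 0.838618 = 0.469541
Parallel ([0.871632] and [0.469541]): 1 − (1 − 0.871632)(1 − 0.469541) = 0.9319

0.9319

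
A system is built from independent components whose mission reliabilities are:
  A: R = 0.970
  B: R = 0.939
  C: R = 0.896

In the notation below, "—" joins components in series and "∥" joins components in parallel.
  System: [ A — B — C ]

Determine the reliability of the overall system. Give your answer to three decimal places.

0.816

Series (A, B, and C): 0.97000 × 0.93900 × 0.89600 = 0.816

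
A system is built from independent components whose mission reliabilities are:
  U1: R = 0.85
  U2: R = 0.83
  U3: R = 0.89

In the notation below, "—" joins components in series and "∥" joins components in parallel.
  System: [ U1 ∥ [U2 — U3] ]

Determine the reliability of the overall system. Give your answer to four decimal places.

0.9608

Series (U2 and U3): 0.830000 × 0.890000 = 0.738700
Parallel (U1 and [0.738700]): 1 − (1 − 0.850000)(1 − 0.738700) = 0.9608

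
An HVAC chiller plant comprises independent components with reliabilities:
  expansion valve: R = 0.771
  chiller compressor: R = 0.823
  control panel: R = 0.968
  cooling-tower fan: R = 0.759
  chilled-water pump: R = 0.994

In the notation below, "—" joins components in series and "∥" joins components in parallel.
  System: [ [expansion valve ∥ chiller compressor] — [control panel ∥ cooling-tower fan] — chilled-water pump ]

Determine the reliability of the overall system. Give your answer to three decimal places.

Parallel (expansion valve and chiller compressor): 1 − (1 − 0.77100)(1 − 0.82300) = 0.95947
Parallel (control panel and cooling-tower fan): 1 − (1 − 0.96800)(1 − 0.75900) = 0.99229
Series ([0.95947], [0.99229], and chilled-water pump): 0.95947 × 0.99229 × 0.99400 = 0.946

0.946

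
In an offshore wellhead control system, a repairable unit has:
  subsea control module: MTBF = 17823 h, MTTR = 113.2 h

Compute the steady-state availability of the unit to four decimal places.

0.9937

A(subsea control module) = MTBF/(MTBF+MTTR) = 17823/(17823+113.2) = 0.9937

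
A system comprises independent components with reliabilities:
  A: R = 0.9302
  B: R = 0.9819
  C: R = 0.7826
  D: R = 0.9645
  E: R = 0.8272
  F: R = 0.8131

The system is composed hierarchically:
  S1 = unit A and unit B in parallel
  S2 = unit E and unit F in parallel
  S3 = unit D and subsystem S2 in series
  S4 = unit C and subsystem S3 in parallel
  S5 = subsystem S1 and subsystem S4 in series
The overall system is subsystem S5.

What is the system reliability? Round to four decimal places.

0.9843

Parallel (A and B): 1 − (1 − 0.930200)(1 − 0.981900) = 0.998737
Parallel (E and F): 1 − (1 − 0.827200)(1 − 0.813100) = 0.967704
Series (D and [0.967704]): 0.964500 × 0.967704 = 0.933351
Parallel (C and [0.933351]): 1 − (1 − 0.782600)(1 − 0.933351) = 0.985511
Series ([0.998737] and [0.985511]): 0.998737 × 0.985511 = 0.9843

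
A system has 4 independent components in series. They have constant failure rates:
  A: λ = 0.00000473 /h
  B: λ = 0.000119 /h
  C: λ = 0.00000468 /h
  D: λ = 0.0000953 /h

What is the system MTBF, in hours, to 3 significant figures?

4470

Series of exponential components: λ_sys = Σ λ_i
λ_sys = 0.00000473 + 0.000119 + 0.00000468 + 0.0000953 = 2.2371e-04 /h
MTBF = 1 / λ_sys = 4470 h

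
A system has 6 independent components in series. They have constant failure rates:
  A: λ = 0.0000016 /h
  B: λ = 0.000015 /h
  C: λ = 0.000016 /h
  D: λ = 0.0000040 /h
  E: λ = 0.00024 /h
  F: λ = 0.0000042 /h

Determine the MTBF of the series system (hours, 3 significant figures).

3560

Series of exponential components: λ_sys = Σ λ_i
λ_sys = 0.0000016 + 0.000015 + 0.000016 + 0.0000040 + 0.00024 + 0.0000042 = 2.8080e-04 /h
MTBF = 1 / λ_sys = 3560 h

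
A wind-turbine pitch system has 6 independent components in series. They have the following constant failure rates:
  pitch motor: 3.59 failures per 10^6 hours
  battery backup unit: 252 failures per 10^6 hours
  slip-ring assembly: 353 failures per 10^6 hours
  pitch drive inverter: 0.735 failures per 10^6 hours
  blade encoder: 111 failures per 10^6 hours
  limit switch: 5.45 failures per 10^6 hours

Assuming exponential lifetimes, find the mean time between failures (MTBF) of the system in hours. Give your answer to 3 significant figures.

Series of exponential components: λ_sys = Σ λ_i
λ_sys = 0.00000359 + 0.000252 + 0.000353 + 0.000000735 + 0.000111 + 0.00000545 = 7.2578e-04 /h
MTBF = 1 / λ_sys = 1380 h

1380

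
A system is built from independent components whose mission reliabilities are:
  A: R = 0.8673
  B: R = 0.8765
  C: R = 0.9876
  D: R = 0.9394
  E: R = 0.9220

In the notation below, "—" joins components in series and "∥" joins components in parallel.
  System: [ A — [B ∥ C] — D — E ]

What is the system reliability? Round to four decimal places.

0.7500

Parallel (B and C): 1 − (1 − 0.876500)(1 − 0.987600) = 0.998469
Series (A, [0.998469], D, and E): 0.867300 × 0.998469 × 0.939400 × 0.922000 = 0.7500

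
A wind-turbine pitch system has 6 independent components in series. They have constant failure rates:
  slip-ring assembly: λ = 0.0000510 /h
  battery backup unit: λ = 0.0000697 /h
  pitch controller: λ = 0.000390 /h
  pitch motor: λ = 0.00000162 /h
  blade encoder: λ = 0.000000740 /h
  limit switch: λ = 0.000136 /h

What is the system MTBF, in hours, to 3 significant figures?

1540

Series of exponential components: λ_sys = Σ λ_i
λ_sys = 0.0000510 + 0.0000697 + 0.000390 + 0.00000162 + 0.000000740 + 0.000136 = 6.4906e-04 /h
MTBF = 1 / λ_sys = 1540 h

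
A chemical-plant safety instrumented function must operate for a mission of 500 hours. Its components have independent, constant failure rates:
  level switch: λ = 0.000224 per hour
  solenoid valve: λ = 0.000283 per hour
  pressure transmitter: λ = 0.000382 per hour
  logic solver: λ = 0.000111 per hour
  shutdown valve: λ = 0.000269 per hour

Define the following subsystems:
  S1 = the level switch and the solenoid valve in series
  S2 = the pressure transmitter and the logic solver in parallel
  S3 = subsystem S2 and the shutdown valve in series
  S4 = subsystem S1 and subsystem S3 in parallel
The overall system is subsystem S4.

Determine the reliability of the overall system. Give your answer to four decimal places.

0.9700

R(level switch) = exp(−0.000224 × 500) = 0.894044
R(solenoid valve) = exp(−0.000283 × 500) = 0.868055
R(pressure transmitter) = exp(−0.000382 × 500) = 0.826133
R(logic solver) = exp(−0.000111 × 500) = 0.946012
R(shutdown valve) = exp(−0.000269 × 500) = 0.874153
Series (level switch and solenoid valve): 0.894044 × 0.868055 = 0.776079
Parallel (pressure transmitter and logic solver): 1 − (1 − 0.826133)(1 − 0.946012) = 0.990613
Series ([0.990613] and shutdown valve): 0.990613 × 0.874153 = 0.865947
Parallel ([0.776079] and [0.865947]): 1 − (1 − 0.776079)(1 − 0.865947) = 0.9700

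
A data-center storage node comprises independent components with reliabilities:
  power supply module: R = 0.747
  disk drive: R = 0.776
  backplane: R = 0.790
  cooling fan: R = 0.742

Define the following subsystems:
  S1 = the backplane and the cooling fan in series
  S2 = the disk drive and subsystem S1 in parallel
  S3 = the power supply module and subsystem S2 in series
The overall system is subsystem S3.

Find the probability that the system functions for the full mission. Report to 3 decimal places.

0.678

Series (backplane and cooling fan): 0.79000 × 0.74200 = 0.58618
Parallel (disk drive and [0.58618]): 1 − (1 − 0.77600)(1 − 0.58618) = 0.90730
Series (power supply module and [0.90730]): 0.74700 × 0.90730 = 0.678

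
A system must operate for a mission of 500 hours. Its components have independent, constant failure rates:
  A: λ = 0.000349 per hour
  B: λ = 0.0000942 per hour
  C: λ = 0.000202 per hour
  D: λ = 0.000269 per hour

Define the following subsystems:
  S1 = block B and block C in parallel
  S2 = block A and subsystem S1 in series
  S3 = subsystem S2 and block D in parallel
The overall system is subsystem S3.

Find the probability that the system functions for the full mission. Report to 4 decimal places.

R(A) = exp(−0.000349 × 500) = 0.839877
R(B) = exp(−0.0000942 × 500) = 0.953992
R(C) = exp(−0.000202 × 500) = 0.903933
R(D) = exp(−0.000269 × 500) = 0.874153
Parallel (B and C): 1 − (1 − 0.953992)(1 − 0.903933) = 0.995580
Series (A and [0.995580]): 0.839877 × 0.995580 = 0.836165
Parallel ([0.836165] and D): 1 − (1 − 0.836165)(1 − 0.874153) = 0.9794

0.9794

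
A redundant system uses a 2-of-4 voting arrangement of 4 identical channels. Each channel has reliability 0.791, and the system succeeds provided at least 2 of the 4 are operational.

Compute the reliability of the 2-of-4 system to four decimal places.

R = Σ_{i=2}^{4} C(4,i) p^i (1−p)^{4−i} with p = 0.791
C(4,2)·0.791^2·0.209^2 = 0.163982
C(4,3)·0.791^3·0.209^1 = 0.413748
C(4,4)·0.791^4·0.209^0 = 0.391477
Sum = 0.9692

0.9692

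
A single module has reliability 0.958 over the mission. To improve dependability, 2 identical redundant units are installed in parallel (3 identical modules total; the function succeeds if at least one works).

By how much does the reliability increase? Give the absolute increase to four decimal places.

0.0419

R_before = 0.958
R_after = 1 − (1 − 0.958)^3 = 0.9999
ΔR = 0.9999 − 0.958 = 0.0419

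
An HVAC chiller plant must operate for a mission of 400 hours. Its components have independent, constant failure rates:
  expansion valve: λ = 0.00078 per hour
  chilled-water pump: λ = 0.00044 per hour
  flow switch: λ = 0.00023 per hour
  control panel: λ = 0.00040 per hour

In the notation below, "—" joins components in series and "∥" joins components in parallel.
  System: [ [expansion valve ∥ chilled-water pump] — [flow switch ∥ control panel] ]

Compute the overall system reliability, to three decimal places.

0.944

R(expansion valve) = exp(−0.00078 × 400) = 0.73198
R(chilled-water pump) = exp(−0.00044 × 400) = 0.83862
R(flow switch) = exp(−0.00023 × 400) = 0.91211
R(control panel) = exp(−0.00040 × 400) = 0.85214
Parallel (expansion valve and chilled-water pump): 1 − (1 − 0.73198)(1 − 0.83862) = 0.95675
Parallel (flow switch and control panel): 1 − (1 − 0.91211)(1 − 0.85214) = 0.98700
Series ([0.95675] and [0.98700]): 0.95675 × 0.98700 = 0.944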